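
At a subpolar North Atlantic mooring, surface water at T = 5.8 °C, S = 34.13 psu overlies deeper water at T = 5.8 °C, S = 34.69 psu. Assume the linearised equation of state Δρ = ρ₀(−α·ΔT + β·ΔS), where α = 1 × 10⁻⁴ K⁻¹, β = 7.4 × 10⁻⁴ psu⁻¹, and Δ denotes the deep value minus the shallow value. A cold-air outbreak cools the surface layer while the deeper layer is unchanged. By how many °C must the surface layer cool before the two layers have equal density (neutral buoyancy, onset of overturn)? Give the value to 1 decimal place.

4.1 °C

Neutral buoyancy requires Δρ = 0, i.e. −α(T_deep − T_surf′) + β(S_deep − S_surf) = 0.
T_surf′ = T_deep − (β/α)·ΔS = 5.8 − (7.4 × 10⁻⁴/1 × 10⁻⁴)·(+0.56) = 1.656 °C.
Cooling required: 5.8 − (1.656) = 4.144 °C.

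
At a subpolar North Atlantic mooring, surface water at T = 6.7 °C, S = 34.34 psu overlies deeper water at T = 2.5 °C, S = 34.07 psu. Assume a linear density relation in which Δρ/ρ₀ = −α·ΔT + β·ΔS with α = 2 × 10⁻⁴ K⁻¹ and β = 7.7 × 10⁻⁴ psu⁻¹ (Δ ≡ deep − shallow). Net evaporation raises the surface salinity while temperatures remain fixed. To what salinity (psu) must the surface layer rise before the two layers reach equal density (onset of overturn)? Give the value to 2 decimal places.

35.16 psu

Neutral buoyancy requires −α(T_deep − T_surf) + β(S_deep − S_surf′) = 0.
S_surf′ = S_deep − (α/β)·ΔT = 34.07 − (2 × 10⁻⁴/7.7 × 10⁻⁴)·(-4.2) = 35.1609 psu.
Increase required: 35.1609 − 34.34 = 0.8209 psu.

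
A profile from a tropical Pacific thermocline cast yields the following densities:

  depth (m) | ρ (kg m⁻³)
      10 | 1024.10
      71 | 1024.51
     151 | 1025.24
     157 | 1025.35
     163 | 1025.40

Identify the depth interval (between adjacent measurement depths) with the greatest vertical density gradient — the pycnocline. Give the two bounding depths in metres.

151–157 m

Compute the density gradient over each adjacent pair:
  10–71 m: Δρ/Δz = 0.41/61 = 6.7 × 10⁻³ kg m⁻⁴
  71–151 m: Δρ/Δz = 0.73/80 = 9.1 × 10⁻³ kg m⁻⁴
  151–157 m: Δρ/Δz = 0.11/6 = 0.018 kg m⁻⁴
  157–163 m: Δρ/Δz = 0.05/6 = 8.3 × 10⁻³ kg m⁻⁴
The largest gradient is in the 151–157 m interval — the pycnocline.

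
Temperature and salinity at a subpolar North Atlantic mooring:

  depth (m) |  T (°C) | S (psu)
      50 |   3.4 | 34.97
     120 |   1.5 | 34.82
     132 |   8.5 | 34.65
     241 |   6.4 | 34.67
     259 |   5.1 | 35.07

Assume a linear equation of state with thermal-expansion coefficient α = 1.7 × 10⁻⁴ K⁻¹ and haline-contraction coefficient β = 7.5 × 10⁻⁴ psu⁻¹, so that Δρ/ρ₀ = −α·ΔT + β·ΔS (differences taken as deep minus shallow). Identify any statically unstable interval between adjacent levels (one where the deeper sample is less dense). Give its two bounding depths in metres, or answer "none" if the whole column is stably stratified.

Evaluate Δρ/ρ₀ = −αΔT + βΔS across each adjacent pair:
  50–120 m: −αΔT+βΔS = −(1.7 × 10⁻⁴)(-1.9)+(7.5 × 10⁻⁴)(-0.15) = 2.1 × 10⁻⁴ → stable
  120–132 m: −αΔT+βΔS = −(1.7 × 10⁻⁴)(+7.0)+(7.5 × 10⁻⁴)(-0.17) = -1.3 × 10⁻³ → UNSTABLE
  132–241 m: −αΔT+βΔS = −(1.7 × 10⁻⁴)(-2.1)+(7.5 × 10⁻⁴)(+0.02) = 3.7 × 10⁻⁴ → stable
  241–259 m: −αΔT+βΔS = −(1.7 × 10⁻⁴)(-1.3)+(7.5 × 10⁻⁴)(+0.40) = 5.2 × 10⁻⁴ → stable
The 120–132 m interval has Δρ < 0: lighter water underlies denser water.

120–132 m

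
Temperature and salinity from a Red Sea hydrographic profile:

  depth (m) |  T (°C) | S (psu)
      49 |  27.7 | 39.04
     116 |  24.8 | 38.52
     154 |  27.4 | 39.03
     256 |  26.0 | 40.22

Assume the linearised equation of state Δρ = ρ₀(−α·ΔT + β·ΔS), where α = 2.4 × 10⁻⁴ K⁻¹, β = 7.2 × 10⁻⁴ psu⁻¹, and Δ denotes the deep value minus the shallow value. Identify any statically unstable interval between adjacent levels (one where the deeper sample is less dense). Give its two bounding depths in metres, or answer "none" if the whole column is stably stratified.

Evaluate Δρ/ρ₀ = −αΔT + βΔS across each adjacent pair:
  49–116 m: −αΔT+βΔS = −(2.4 × 10⁻⁴)(-2.9)+(7.2 × 10⁻⁴)(-0.52) = 3.2 × 10⁻⁴ → stable
  116–154 m: −αΔT+βΔS = −(2.4 × 10⁻⁴)(+2.6)+(7.2 × 10⁻⁴)(+0.51) = -2.6 × 10⁻⁴ → UNSTABLE
  154–256 m: −αΔT+βΔS = −(2.4 × 10⁻⁴)(-1.4)+(7.2 × 10⁻⁴)(+1.19) = 1.2 × 10⁻³ → stable
The 116–154 m interval has Δρ < 0: lighter water underlies denser water.

116–154 m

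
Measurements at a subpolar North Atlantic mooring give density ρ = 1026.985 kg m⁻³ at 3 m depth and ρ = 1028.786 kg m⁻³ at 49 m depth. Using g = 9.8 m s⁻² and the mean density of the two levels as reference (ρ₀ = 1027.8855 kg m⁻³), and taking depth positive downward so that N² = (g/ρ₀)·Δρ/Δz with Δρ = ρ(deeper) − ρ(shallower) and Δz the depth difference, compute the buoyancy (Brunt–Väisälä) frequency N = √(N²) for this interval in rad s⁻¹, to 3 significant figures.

Δρ = 1028.786 − 1026.985 = 1.801 kg m⁻³ over Δz = 49 − 3 = 46 m.
N² = (9.8/1027.8855) × (1.801/46) = 3.7328 × 10⁻⁴ s⁻².
N = √(3.7328 × 10⁻⁴) = 0.019320 rad s⁻¹ ≈ 0.0193 rad s⁻¹.

0.0193 rad s⁻¹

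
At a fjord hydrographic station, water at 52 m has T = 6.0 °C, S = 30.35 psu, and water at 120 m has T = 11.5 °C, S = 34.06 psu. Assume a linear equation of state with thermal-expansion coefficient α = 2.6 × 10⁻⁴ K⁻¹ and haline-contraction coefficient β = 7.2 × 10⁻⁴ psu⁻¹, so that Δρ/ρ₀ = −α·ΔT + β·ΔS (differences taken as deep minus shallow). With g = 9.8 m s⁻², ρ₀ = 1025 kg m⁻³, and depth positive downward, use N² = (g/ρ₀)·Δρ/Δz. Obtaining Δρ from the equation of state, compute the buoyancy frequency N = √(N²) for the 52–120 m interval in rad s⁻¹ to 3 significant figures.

0.0134 rad s⁻¹

ΔT = +5.5 K, ΔS = +3.71 psu (deep − shallow).
Δρ/ρ₀ = −αΔT + βΔS = -1.43 × 10⁻³ + 2.6712 × 10⁻³ = 1.2412 × 10⁻³, so Δρ ≈ 1.272 kg m⁻³.
N² = (g/ρ₀)·Δρ/Δz = g·(Δρ/ρ₀)/Δz = 9.8 × 1.2412 × 10⁻³ / 68 = 1.7888 × 10⁻⁴ s⁻².
N = √(1.7888 × 10⁻⁴) = 0.013375 rad s⁻¹ ≈ 0.0134 rad s⁻¹.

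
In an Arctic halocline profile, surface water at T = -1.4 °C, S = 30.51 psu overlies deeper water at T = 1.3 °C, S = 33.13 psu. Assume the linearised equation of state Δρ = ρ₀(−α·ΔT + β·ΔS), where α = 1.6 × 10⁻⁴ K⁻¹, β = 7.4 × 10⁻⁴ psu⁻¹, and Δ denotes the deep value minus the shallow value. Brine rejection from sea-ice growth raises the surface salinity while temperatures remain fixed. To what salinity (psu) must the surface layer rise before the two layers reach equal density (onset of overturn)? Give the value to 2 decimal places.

32.55 psu

Neutral buoyancy requires −α(T_deep − T_surf) + β(S_deep − S_surf′) = 0.
S_surf′ = S_deep − (α/β)·ΔT = 33.13 − (1.6 × 10⁻⁴/7.4 × 10⁻⁴)·(+2.7) = 32.5462 psu.
Increase required: 32.5462 − 30.51 = 2.0362 psu.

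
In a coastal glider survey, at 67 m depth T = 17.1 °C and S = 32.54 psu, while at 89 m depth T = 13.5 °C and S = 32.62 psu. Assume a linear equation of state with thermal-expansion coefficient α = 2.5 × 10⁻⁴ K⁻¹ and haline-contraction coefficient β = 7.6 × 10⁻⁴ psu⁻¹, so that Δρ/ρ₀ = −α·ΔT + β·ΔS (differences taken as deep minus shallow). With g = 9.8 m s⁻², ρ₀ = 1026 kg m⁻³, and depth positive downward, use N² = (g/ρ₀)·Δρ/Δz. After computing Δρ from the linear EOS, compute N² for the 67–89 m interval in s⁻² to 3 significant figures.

ΔT = -3.6 K, ΔS = +0.08 psu (deep − shallow).
Δρ/ρ₀ = −αΔT + βΔS = 9.00 × 10⁻⁴ + 6.08 × 10⁻⁵ = 9.608 × 10⁻⁴, so Δρ ≈ 0.9858 kg m⁻³.
N² = (g/ρ₀)·Δρ/Δz = g·(Δρ/ρ₀)/Δz = 9.8 × 9.608 × 10⁻⁴ / 22 = 4.2799 × 10⁻⁴ s⁻² ≈ 4.28 × 10⁻⁴ s⁻².

4.28 × 10⁻⁴ s⁻²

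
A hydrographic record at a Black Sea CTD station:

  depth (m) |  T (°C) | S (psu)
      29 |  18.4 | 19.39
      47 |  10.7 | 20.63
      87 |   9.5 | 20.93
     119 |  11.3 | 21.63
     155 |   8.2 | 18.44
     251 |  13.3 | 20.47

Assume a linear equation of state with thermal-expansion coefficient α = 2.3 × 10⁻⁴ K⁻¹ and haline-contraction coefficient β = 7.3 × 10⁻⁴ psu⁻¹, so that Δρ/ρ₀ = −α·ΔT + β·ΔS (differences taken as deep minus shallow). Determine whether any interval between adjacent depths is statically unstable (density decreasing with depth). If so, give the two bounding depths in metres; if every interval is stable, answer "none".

Evaluate Δρ/ρ₀ = −αΔT + βΔS across each adjacent pair:
  29–47 m: −αΔT+βΔS = −(2.3 × 10⁻⁴)(-7.7)+(7.3 × 10⁻⁴)(+1.24) = 2.7 × 10⁻³ → stable
  47–87 m: −αΔT+βΔS = −(2.3 × 10⁻⁴)(-1.2)+(7.3 × 10⁻⁴)(+0.30) = 4.9 × 10⁻⁴ → stable
  87–119 m: −αΔT+βΔS = −(2.3 × 10⁻⁴)(+1.8)+(7.3 × 10⁻⁴)(+0.70) = 9.7 × 10⁻⁵ → stable
  119–155 m: −αΔT+βΔS = −(2.3 × 10⁻⁴)(-3.1)+(7.3 × 10⁻⁴)(-3.19) = -1.6 × 10⁻³ → UNSTABLE
  155–251 m: −αΔT+βΔS = −(2.3 × 10⁻⁴)(+5.1)+(7.3 × 10⁻⁴)(+2.03) = 3.1 × 10⁻⁴ → stable
The 119–155 m interval has Δρ < 0: lighter water underlies denser water.

119–155 m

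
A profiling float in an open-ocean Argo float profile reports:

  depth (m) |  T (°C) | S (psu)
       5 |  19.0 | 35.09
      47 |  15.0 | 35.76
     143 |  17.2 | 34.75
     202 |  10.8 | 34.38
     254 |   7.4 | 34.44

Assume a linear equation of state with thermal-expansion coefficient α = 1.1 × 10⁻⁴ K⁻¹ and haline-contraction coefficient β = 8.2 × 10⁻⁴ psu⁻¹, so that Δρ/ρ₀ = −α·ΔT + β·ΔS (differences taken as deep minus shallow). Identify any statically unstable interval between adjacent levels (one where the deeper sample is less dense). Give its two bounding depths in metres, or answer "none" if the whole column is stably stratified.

47–143 m

Evaluate Δρ/ρ₀ = −αΔT + βΔS across each adjacent pair:
  5–47 m: −αΔT+βΔS = −(1.1 × 10⁻⁴)(-4.0)+(8.2 × 10⁻⁴)(+0.67) = 9.9 × 10⁻⁴ → stable
  47–143 m: −αΔT+βΔS = −(1.1 × 10⁻⁴)(+2.2)+(8.2 × 10⁻⁴)(-1.01) = -1.1 × 10⁻³ → UNSTABLE
  143–202 m: −αΔT+βΔS = −(1.1 × 10⁻⁴)(-6.4)+(8.2 × 10⁻⁴)(-0.37) = 4.0 × 10⁻⁴ → stable
  202–254 m: −αΔT+βΔS = −(1.1 × 10⁻⁴)(-3.4)+(8.2 × 10⁻⁴)(+0.06) = 4.2 × 10⁻⁴ → stable
The 47–143 m interval has Δρ < 0: lighter water underlies denser water.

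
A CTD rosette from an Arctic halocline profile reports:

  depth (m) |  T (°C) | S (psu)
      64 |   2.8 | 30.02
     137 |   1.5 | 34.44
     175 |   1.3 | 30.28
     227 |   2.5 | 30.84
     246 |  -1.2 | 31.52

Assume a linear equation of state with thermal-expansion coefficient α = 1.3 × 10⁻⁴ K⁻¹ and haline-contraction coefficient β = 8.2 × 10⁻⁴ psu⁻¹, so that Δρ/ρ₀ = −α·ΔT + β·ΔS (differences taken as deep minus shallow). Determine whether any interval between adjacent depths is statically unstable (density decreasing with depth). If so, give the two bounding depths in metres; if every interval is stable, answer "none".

Evaluate Δρ/ρ₀ = −αΔT + βΔS across each adjacent pair:
  64–137 m: −αΔT+βΔS = −(1.3 × 10⁻⁴)(-1.3)+(8.2 × 10⁻⁴)(+4.42) = 3.8 × 10⁻³ → stable
  137–175 m: −αΔT+βΔS = −(1.3 × 10⁻⁴)(-0.2)+(8.2 × 10⁻⁴)(-4.16) = -3.4 × 10⁻³ → UNSTABLE
  175–227 m: −αΔT+βΔS = −(1.3 × 10⁻⁴)(+1.2)+(8.2 × 10⁻⁴)(+0.56) = 3.0 × 10⁻⁴ → stable
  227–246 m: −αΔT+βΔS = −(1.3 × 10⁻⁴)(-3.7)+(8.2 × 10⁻⁴)(+0.68) = 1.0 × 10⁻³ → stable
The 137–175 m interval has Δρ < 0: lighter water underlies denser water.

137–175 m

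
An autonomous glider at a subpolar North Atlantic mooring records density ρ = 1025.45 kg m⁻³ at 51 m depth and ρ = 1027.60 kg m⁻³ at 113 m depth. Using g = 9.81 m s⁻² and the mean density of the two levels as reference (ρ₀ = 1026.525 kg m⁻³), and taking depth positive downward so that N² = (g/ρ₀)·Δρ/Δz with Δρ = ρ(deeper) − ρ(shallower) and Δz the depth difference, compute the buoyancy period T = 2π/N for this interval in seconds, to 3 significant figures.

Δρ = 1027.60 − 1025.45 = 2.15 kg m⁻³ over Δz = 113 − 51 = 62 m.
N² = (9.81/1026.525) × (2.15/62) = 3.3140 × 10⁻⁴ s⁻².
N = √(3.3140 × 10⁻⁴) = 0.018204 rad s⁻¹, so T = 2π/N = 345.15 s ≈ 345 s.

345 s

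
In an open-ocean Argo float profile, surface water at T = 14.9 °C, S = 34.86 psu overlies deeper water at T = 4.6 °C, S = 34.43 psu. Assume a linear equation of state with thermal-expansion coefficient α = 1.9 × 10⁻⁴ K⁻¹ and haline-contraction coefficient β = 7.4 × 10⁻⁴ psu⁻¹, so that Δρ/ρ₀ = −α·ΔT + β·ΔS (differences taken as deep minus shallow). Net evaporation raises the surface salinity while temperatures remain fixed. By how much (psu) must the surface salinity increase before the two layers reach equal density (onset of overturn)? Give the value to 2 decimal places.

2.21 psu

Neutral buoyancy requires −α(T_deep − T_surf) + β(S_deep − S_surf′) = 0.
S_surf′ = S_deep − (α/β)·ΔT = 34.43 − (1.9 × 10⁻⁴/7.4 × 10⁻⁴)·(-10.3) = 37.0746 psu.
Increase required: 37.0746 − 34.86 = 2.2146 psu.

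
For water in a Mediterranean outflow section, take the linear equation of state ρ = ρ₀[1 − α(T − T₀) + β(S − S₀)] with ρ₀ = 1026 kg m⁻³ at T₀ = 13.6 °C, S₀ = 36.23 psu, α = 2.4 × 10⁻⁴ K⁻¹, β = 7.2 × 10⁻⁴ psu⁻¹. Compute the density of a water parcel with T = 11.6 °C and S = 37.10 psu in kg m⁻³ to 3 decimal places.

1027.135 kg m⁻³

T − T₀ = -2.0 K, S − S₀ = +0.87 psu.
Bracket = 1 − α·(-2.0) + β·(+0.87) = 1 + (1.1064 × 10⁻³) = 1.0011064.
ρ = 1026 × 1.0011064 = 1027.135 kg m⁻³.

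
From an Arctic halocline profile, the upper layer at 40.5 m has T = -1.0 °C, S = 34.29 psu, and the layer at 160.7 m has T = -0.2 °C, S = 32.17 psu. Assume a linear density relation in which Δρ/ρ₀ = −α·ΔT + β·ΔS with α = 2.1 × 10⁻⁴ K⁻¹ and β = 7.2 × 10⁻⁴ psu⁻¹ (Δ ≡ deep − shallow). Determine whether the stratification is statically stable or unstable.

ΔT = -0.2 − -1.0 = +0.8 K and ΔS = 32.17 − 34.29 = -2.12 psu (deep − shallow).
−αΔT = -1.68 × 10⁻⁴; βΔS = -1.5264 × 10⁻³; sum Δρ/ρ₀ = -1.6944 × 10⁻³.
Δρ/ρ₀ < 0, so Δρ < 0: deeper water is lighter → statically unstable; the column would overturn.

unstable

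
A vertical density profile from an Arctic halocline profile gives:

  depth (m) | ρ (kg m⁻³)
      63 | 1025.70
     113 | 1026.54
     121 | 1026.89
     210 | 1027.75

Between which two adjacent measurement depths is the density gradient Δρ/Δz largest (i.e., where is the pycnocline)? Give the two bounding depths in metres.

113–121 m

Compute the density gradient over each adjacent pair:
  63–113 m: Δρ/Δz = 0.84/50 = 0.017 kg m⁻⁴
  113–121 m: Δρ/Δz = 0.35/8 = 0.044 kg m⁻⁴
  121–210 m: Δρ/Δz = 0.86/89 = 9.7 × 10⁻³ kg m⁻⁴
The largest gradient is in the 113–121 m interval — the pycnocline.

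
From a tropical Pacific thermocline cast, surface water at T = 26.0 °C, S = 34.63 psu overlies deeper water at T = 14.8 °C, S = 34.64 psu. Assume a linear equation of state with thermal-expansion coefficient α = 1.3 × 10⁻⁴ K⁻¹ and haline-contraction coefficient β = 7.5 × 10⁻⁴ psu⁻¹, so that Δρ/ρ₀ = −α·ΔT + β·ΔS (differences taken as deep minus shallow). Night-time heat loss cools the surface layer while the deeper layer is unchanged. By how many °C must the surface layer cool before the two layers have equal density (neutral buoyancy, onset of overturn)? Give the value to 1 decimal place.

Neutral buoyancy requires Δρ = 0, i.e. −α(T_deep − T_surf′) + β(S_deep − S_surf) = 0.
T_surf′ = T_deep − (β/α)·ΔS = 14.8 − (7.5 × 10⁻⁴/1.3 × 10⁻⁴)·(+0.01) = 14.742 °C.
Cooling required: 26.0 − (14.742) = 11.258 °C.

11.3 °C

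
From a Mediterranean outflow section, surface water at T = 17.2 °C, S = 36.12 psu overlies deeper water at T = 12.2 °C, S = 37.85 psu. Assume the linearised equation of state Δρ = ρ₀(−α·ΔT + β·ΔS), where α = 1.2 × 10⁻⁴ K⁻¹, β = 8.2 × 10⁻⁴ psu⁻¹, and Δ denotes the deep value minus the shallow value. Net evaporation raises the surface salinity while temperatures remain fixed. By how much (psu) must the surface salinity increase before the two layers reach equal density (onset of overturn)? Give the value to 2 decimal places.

Neutral buoyancy requires −α(T_deep − T_surf) + β(S_deep − S_surf′) = 0.
S_surf′ = S_deep − (α/β)·ΔT = 37.85 − (1.2 × 10⁻⁴/8.2 × 10⁻⁴)·(-5.0) = 38.5817 psu.
Increase required: 38.5817 − 36.12 = 2.4617 psu.

2.46 psu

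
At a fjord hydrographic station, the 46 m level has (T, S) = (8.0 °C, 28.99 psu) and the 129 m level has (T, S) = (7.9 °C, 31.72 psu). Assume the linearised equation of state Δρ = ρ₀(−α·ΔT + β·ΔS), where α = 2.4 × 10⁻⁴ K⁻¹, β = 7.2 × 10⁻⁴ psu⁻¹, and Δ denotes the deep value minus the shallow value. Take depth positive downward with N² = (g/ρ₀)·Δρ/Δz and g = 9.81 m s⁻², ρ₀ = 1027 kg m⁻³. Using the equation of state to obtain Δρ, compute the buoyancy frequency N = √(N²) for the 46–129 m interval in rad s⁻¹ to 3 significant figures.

0.0153 rad s⁻¹

ΔT = -0.1 K, ΔS = +2.73 psu (deep − shallow).
Δρ/ρ₀ = −αΔT + βΔS = 2.40 × 10⁻⁵ + 1.9656 × 10⁻³ = 1.9896 × 10⁻³, so Δρ ≈ 2.043 kg m⁻³.
N² = (g/ρ₀)·Δρ/Δz = g·(Δρ/ρ₀)/Δz = 9.81 × 1.9896 × 10⁻³ / 83 = 2.3516 × 10⁻⁴ s⁻².
N = √(2.3516 × 10⁻⁴) = 0.015335 rad s⁻¹ ≈ 0.0153 rad s⁻¹.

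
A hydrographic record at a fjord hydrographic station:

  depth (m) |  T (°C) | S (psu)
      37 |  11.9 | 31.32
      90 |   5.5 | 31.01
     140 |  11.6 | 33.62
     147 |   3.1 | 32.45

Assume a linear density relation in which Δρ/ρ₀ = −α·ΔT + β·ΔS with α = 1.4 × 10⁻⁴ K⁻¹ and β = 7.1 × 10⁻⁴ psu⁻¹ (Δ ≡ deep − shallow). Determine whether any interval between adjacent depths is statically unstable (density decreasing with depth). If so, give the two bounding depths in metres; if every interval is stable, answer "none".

Evaluate Δρ/ρ₀ = −αΔT + βΔS across each adjacent pair:
  37–90 m: −αΔT+βΔS = −(1.4 × 10⁻⁴)(-6.4)+(7.1 × 10⁻⁴)(-0.31) = 6.8 × 10⁻⁴ → stable
  90–140 m: −αΔT+βΔS = −(1.4 × 10⁻⁴)(+6.1)+(7.1 × 10⁻⁴)(+2.61) = 1.0 × 10⁻³ → stable
  140–147 m: −αΔT+βΔS = −(1.4 × 10⁻⁴)(-8.5)+(7.1 × 10⁻⁴)(-1.17) = 3.6 × 10⁻⁴ → stable
Every interval has Δρ > 0: the column is stably stratified throughout.

none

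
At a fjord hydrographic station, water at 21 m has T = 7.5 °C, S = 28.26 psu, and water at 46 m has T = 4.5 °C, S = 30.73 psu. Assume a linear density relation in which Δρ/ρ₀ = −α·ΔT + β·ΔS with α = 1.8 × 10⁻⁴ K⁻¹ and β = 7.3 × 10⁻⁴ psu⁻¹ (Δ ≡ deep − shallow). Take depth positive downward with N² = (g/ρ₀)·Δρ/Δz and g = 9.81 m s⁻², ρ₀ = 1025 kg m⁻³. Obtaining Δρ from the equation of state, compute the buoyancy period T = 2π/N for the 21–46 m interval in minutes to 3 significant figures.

3.45 min

ΔT = -3.0 K, ΔS = +2.47 psu (deep − shallow).
Δρ/ρ₀ = −αΔT + βΔS = 5.40 × 10⁻⁴ + 1.8031 × 10⁻³ = 2.3431 × 10⁻³, so Δρ ≈ 2.402 kg m⁻³.
N² = (g/ρ₀)·Δρ/Δz = g·(Δρ/ρ₀)/Δz = 9.81 × 2.3431 × 10⁻³ / 25 = 9.1943 × 10⁻⁴ s⁻².
N = √(9.1943 × 10⁻⁴) = 0.030322 rad s⁻¹ → T = 2π/N = 207.22 s = 3.4537 min ≈ 3.45 min.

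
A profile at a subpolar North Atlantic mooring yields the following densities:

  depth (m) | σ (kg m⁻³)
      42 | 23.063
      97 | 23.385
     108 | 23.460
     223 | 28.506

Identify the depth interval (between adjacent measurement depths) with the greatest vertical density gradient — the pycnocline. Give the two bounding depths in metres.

108–223 m

Compute the density gradient over each adjacent pair:
  42–97 m: Δρ/Δz = 0.322/55 = 5.9 × 10⁻³ kg m⁻⁴
  97–108 m: Δρ/Δz = 0.075/11 = 6.8 × 10⁻³ kg m⁻⁴
  108–223 m: Δρ/Δz = 5.046/115 = 0.044 kg m⁻⁴
The largest gradient is in the 108–223 m interval — the pycnocline.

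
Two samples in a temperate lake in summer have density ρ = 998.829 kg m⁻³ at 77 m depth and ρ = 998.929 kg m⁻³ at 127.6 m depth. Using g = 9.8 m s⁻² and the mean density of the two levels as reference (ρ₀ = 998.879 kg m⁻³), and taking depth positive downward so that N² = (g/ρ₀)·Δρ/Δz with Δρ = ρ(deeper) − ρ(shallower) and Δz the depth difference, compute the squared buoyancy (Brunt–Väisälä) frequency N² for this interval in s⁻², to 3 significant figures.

1.94 × 10⁻⁵ s⁻²

Δρ = 998.929 − 998.829 = 0.100 kg m⁻³ over Δz = 127.6 − 77 = 50.6 m.
N² = (9.8/998.879) × (0.100/50.6) = 1.9389 × 10⁻⁵ s⁻² ≈ 1.94 × 10⁻⁵ s⁻².
N² > 0, so the interval is statically stable.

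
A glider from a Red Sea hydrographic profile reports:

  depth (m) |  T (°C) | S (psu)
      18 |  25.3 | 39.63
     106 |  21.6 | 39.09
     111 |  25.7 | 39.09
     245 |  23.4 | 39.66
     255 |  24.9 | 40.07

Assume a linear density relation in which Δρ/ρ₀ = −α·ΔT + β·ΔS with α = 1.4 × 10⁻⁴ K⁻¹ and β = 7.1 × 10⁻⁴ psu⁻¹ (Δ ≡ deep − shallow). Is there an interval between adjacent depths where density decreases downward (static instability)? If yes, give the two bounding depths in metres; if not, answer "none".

106–111 m

Evaluate Δρ/ρ₀ = −αΔT + βΔS across each adjacent pair:
  18–106 m: −αΔT+βΔS = −(1.4 × 10⁻⁴)(-3.7)+(7.1 × 10⁻⁴)(-0.54) = 1.3 × 10⁻⁴ → stable
  106–111 m: −αΔT+βΔS = −(1.4 × 10⁻⁴)(+4.1)+(7.1 × 10⁻⁴)(+0.00) = -5.7 × 10⁻⁴ → UNSTABLE
  111–245 m: −αΔT+βΔS = −(1.4 × 10⁻⁴)(-2.3)+(7.1 × 10⁻⁴)(+0.57) = 7.3 × 10⁻⁴ → stable
  245–255 m: −αΔT+βΔS = −(1.4 × 10⁻⁴)(+1.5)+(7.1 × 10⁻⁴)(+0.41) = 8.1 × 10⁻⁵ → stable
The 106–111 m interval has Δρ < 0: lighter water underlies denser water.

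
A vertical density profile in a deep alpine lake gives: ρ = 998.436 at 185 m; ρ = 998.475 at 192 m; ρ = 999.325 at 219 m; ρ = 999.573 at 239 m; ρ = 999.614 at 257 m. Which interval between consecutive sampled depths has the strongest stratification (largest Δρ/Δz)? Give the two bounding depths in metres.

192–219 m

Compute the density gradient over each adjacent pair:
  185–192 m: Δρ/Δz = 0.039/7 = 5.6 × 10⁻³ kg m⁻⁴
  192–219 m: Δρ/Δz = 0.850/27 = 0.031 kg m⁻⁴
  219–239 m: Δρ/Δz = 0.248/20 = 0.012 kg m⁻⁴
  239–257 m: Δρ/Δz = 0.041/18 = 2.3 × 10⁻³ kg m⁻⁴
The largest gradient is in the 192–219 m interval — the pycnocline.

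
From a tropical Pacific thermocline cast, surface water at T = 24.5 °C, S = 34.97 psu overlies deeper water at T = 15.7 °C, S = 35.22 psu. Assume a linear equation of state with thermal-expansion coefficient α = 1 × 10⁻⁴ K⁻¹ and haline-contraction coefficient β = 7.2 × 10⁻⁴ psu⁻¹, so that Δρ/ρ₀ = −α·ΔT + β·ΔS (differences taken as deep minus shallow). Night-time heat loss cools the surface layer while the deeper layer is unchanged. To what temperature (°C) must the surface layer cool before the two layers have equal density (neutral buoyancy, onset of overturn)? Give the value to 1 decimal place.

Neutral buoyancy requires Δρ = 0, i.e. −α(T_deep − T_surf′) + β(S_deep − S_surf) = 0.
T_surf′ = T_deep − (β/α)·ΔS = 15.7 − (7.2 × 10⁻⁴/1 × 10⁻⁴)·(+0.25) = 13.900 °C.
Cooling required: 24.5 − (13.900) = 10.600 °C.

13.9 °C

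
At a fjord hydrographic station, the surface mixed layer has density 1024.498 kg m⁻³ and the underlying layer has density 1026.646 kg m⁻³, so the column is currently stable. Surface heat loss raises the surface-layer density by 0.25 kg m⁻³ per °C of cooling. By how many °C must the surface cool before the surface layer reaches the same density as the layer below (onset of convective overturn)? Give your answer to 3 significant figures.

8.59 °C

Density deficit of the surface layer: 1026.646 − 1024.498 = 2.148 kg m⁻³.
Required change = 2.148 / 0.25 = 8.59 °C.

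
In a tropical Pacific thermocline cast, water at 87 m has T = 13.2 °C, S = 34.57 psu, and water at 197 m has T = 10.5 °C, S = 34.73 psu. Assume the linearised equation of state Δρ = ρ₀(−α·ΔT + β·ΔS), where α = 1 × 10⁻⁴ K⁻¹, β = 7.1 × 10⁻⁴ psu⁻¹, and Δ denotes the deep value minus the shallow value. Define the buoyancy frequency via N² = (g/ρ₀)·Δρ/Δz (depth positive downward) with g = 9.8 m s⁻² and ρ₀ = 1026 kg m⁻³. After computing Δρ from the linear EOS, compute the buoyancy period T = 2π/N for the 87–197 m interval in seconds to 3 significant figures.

ΔT = -2.7 K, ΔS = +0.16 psu (deep − shallow).
Δρ/ρ₀ = −αΔT + βΔS = 2.70 × 10⁻⁴ + 1.136 × 10⁻⁴ = 3.836 × 10⁻⁴, so Δρ ≈ 0.3936 kg m⁻³.
N² = (g/ρ₀)·Δρ/Δz = g·(Δρ/ρ₀)/Δz = 9.8 × 3.836 × 10⁻⁴ / 110 = 3.4175 × 10⁻⁵ s⁻².
N = √(3.4175 × 10⁻⁵) = 5.8459 × 10⁻³ rad s⁻¹ → T = 2π/N = 1.0748 × 10³ s ≈ 1.07 × 10³ s.

1.07 × 10³ s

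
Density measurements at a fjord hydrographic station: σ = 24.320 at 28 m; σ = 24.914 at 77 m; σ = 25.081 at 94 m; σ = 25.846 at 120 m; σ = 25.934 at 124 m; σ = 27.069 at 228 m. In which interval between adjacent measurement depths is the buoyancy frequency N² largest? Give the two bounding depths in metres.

Compute the density gradient over each adjacent pair:
  28–77 m: Δρ/Δz = 0.594/49 = 0.012 kg m⁻⁴
  77–94 m: Δρ/Δz = 0.167/17 = 9.8 × 10⁻³ kg m⁻⁴
  94–120 m: Δρ/Δz = 0.765/26 = 0.029 kg m⁻⁴
  120–124 m: Δρ/Δz = 0.088/4 = 0.022 kg m⁻⁴
  124–228 m: Δρ/Δz = 1.135/104 = 0.011 kg m⁻⁴
The largest gradient is in the 94–120 m interval — the pycnocline.

94–120 m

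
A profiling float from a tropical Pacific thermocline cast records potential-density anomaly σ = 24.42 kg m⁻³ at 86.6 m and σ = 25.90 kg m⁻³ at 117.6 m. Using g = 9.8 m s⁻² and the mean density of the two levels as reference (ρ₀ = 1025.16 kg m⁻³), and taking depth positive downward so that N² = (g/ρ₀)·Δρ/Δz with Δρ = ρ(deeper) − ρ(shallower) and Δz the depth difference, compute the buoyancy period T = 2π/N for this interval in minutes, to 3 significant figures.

4.90 min

Δρ = 1025.90 − 1024.42 = 1.48 kg m⁻³ over Δz = 117.6 − 86.6 = 31 m.
N² = (9.8/1025.16) × (1.48/31) = 4.5639 × 10⁻⁴ s⁻².
N = √(4.5639 × 10⁻⁴) = 0.021363 rad s⁻¹, so T = 2π/N = 294.12 s = 4.9020 min ≈ 4.90 min.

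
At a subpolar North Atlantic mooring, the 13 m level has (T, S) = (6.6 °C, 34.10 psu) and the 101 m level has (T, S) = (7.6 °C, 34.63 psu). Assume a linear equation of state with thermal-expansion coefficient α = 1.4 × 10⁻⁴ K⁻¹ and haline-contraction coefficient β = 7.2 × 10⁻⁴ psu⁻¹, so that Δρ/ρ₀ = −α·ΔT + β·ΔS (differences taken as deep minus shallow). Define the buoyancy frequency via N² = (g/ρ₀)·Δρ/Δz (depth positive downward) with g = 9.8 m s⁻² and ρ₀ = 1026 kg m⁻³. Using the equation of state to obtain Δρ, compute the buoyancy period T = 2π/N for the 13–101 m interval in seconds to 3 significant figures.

ΔT = +1.0 K, ΔS = +0.53 psu (deep − shallow).
Δρ/ρ₀ = −αΔT + βΔS = -1.40 × 10⁻⁴ + 3.816 × 10⁻⁴ = 2.416 × 10⁻⁴, so Δρ ≈ 0.2479 kg m⁻³.
N² = (g/ρ₀)·Δρ/Δz = g·(Δρ/ρ₀)/Δz = 9.8 × 2.416 × 10⁻⁴ / 88 = 2.6905 × 10⁻⁵ s⁻².
N = √(2.6905 × 10⁻⁵) = 5.1870 × 10⁻³ rad s⁻¹ → T = 2π/N = 1.2113 × 10³ s ≈ 1.21 × 10³ s.

1.21 × 10³ s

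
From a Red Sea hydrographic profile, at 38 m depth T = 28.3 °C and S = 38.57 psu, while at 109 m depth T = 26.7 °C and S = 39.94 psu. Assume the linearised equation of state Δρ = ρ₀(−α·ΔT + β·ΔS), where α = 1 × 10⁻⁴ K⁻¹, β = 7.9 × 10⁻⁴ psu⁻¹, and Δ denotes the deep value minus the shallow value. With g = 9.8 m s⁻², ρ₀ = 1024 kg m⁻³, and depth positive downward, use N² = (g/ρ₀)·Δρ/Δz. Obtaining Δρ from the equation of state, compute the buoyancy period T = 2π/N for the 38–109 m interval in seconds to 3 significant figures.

ΔT = -1.6 K, ΔS = +1.37 psu (deep − shallow).
Δρ/ρ₀ = −αΔT + βΔS = 1.60 × 10⁻⁴ + 1.0823 × 10⁻³ = 1.2423 × 10⁻³, so Δρ ≈ 1.272 kg m⁻³.
N² = (g/ρ₀)·Δρ/Δz = g·(Δρ/ρ₀)/Δz = 9.8 × 1.2423 × 10⁻³ / 71 = 1.7147 × 10⁻⁴ s⁻².
N = √(1.7147 × 10⁻⁴) = 0.013095 rad s⁻¹ → T = 2π/N = 479.82 s ≈ 480 s.

480 s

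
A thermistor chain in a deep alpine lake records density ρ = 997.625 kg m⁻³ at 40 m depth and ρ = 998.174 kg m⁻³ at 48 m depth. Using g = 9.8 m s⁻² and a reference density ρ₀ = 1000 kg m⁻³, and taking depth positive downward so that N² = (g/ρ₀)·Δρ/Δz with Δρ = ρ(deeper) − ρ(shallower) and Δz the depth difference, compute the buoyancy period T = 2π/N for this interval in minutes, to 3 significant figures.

Δρ = 998.174 − 997.625 = 0.549 kg m⁻³ over Δz = 48 − 40 = 8 m.
N² = (9.8/1000) × (0.549/8) = 6.7253 × 10⁻⁴ s⁻².
N = √(6.7253 × 10⁻⁴) = 0.025933 rad s⁻¹, so T = 2π/N = 242.29 s = 4.0382 min ≈ 4.04 min.

4.04 min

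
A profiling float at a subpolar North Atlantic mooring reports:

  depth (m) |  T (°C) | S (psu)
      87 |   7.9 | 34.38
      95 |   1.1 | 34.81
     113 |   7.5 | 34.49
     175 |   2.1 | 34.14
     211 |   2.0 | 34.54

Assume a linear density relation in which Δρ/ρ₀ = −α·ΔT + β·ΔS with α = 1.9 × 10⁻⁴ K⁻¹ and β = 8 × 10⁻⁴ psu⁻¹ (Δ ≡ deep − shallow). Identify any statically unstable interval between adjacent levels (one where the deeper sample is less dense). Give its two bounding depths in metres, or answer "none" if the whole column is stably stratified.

95–113 m

Evaluate Δρ/ρ₀ = −αΔT + βΔS across each adjacent pair:
  87–95 m: −αΔT+βΔS = −(1.9 × 10⁻⁴)(-6.8)+(8 × 10⁻⁴)(+0.43) = 1.6 × 10⁻³ → stable
  95–113 m: −αΔT+βΔS = −(1.9 × 10⁻⁴)(+6.4)+(8 × 10⁻⁴)(-0.32) = -1.5 × 10⁻³ → UNSTABLE
  113–175 m: −αΔT+βΔS = −(1.9 × 10⁻⁴)(-5.4)+(8 × 10⁻⁴)(-0.35) = 7.5 × 10⁻⁴ → stable
  175–211 m: −αΔT+βΔS = −(1.9 × 10⁻⁴)(-0.1)+(8 × 10⁻⁴)(+0.40) = 3.4 × 10⁻⁴ → stable
The 95–113 m interval has Δρ < 0: lighter water underlies denser water.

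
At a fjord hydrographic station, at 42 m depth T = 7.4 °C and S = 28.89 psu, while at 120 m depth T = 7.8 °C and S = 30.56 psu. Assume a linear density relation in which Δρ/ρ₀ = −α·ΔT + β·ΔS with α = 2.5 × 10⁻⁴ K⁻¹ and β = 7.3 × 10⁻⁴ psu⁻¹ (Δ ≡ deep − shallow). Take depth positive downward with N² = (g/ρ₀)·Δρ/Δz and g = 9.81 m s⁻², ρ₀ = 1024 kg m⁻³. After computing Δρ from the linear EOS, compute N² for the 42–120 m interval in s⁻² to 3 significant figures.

1.41 × 10⁻⁴ s⁻²

ΔT = +0.4 K, ΔS = +1.67 psu (deep − shallow).
Δρ/ρ₀ = −αΔT + βΔS = -1.00 × 10⁻⁴ + 1.2191 × 10⁻³ = 1.1191 × 10⁻³, so Δρ ≈ 1.146 kg m⁻³.
N² = (g/ρ₀)·Δρ/Δz = g·(Δρ/ρ₀)/Δz = 9.81 × 1.1191 × 10⁻³ / 78 = 1.4075 × 10⁻⁴ s⁻² ≈ 1.41 × 10⁻⁴ s⁻².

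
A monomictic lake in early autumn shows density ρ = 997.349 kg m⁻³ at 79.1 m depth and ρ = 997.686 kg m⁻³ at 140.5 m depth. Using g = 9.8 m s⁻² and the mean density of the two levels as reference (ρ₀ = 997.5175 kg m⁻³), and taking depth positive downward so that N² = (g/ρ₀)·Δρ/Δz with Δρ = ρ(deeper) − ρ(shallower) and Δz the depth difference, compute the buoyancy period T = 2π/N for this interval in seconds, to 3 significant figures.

Δρ = 997.686 − 997.349 = 0.337 kg m⁻³ over Δz = 140.5 − 79.1 = 61.4 m.
N² = (9.8/997.5175) × (0.337/61.4) = 5.3922 × 10⁻⁵ s⁻².
N = √(5.3922 × 10⁻⁵) = 7.3432 × 10⁻³ rad s⁻¹, so T = 2π/N = 855.65 s ≈ 856 s.

856 s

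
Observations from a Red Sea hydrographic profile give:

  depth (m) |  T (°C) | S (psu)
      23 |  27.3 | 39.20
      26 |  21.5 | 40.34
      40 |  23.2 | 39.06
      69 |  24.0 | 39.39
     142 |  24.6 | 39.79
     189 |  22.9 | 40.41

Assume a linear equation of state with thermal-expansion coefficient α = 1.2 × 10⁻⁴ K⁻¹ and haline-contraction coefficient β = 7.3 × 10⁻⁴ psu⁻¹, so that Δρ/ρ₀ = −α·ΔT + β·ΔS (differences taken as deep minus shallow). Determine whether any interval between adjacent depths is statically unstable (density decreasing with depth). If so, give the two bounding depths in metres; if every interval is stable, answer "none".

Evaluate Δρ/ρ₀ = −αΔT + βΔS across each adjacent pair:
  23–26 m: −αΔT+βΔS = −(1.2 × 10⁻⁴)(-5.8)+(7.3 × 10⁻⁴)(+1.14) = 1.5 × 10⁻³ → stable
  26–40 m: −αΔT+βΔS = −(1.2 × 10⁻⁴)(+1.7)+(7.3 × 10⁻⁴)(-1.28) = -1.1 × 10⁻³ → UNSTABLE
  40–69 m: −αΔT+βΔS = −(1.2 × 10⁻⁴)(+0.8)+(7.3 × 10⁻⁴)(+0.33) = 1.4 × 10⁻⁴ → stable
  69–142 m: −αΔT+βΔS = −(1.2 × 10⁻⁴)(+0.6)+(7.3 × 10⁻⁴)(+0.40) = 2.2 × 10⁻⁴ → stable
  142–189 m: −αΔT+βΔS = −(1.2 × 10⁻⁴)(-1.7)+(7.3 × 10⁻⁴)(+0.62) = 6.6 × 10⁻⁴ → stable
The 26–40 m interval has Δρ < 0: lighter water underlies denser water.

26–40 m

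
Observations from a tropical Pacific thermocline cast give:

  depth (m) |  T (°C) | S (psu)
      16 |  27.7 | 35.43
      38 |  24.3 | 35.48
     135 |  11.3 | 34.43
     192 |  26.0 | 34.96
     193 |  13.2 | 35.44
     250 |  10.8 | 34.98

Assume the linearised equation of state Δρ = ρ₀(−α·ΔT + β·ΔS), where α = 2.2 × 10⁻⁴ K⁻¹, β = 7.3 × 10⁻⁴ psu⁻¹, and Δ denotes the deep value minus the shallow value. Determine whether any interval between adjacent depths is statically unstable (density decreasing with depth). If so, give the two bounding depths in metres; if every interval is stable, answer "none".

Evaluate Δρ/ρ₀ = −αΔT + βΔS across each adjacent pair:
  16–38 m: −αΔT+βΔS = −(2.2 × 10⁻⁴)(-3.4)+(7.3 × 10⁻⁴)(+0.05) = 7.8 × 10⁻⁴ → stable
  38–135 m: −αΔT+βΔS = −(2.2 × 10⁻⁴)(-13.0)+(7.3 × 10⁻⁴)(-1.05) = 2.1 × 10⁻³ → stable
  135–192 m: −αΔT+βΔS = −(2.2 × 10⁻⁴)(+14.7)+(7.3 × 10⁻⁴)(+0.53) = -2.8 × 10⁻³ → UNSTABLE
  192–193 m: −αΔT+βΔS = −(2.2 × 10⁻⁴)(-12.8)+(7.3 × 10⁻⁴)(+0.48) = 3.2 × 10⁻³ → stable
  193–250 m: −αΔT+βΔS = −(2.2 × 10⁻⁴)(-2.4)+(7.3 × 10⁻⁴)(-0.46) = 1.9 × 10⁻⁴ → stable
The 135–192 m interval has Δρ < 0: lighter water underlies denser water.

135–192 m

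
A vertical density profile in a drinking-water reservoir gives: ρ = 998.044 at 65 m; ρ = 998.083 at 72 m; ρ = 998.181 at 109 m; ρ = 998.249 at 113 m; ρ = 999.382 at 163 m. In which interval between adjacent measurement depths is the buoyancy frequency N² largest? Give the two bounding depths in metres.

113–163 m

Compute the density gradient over each adjacent pair:
  65–72 m: Δρ/Δz = 0.039/7 = 5.6 × 10⁻³ kg m⁻⁴
  72–109 m: Δρ/Δz = 0.098/37 = 2.6 × 10⁻³ kg m⁻⁴
  109–113 m: Δρ/Δz = 0.068/4 = 0.017 kg m⁻⁴
  113–163 m: Δρ/Δz = 1.133/50 = 0.023 kg m⁻⁴
The largest gradient is in the 113–163 m interval — the pycnocline.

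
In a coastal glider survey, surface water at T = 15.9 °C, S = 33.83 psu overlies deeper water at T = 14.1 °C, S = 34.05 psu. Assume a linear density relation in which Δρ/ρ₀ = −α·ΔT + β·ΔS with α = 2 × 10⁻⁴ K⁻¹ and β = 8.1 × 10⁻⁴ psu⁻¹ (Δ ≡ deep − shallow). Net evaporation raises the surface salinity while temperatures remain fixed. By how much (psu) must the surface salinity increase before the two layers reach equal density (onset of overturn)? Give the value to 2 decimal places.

Neutral buoyancy requires −α(T_deep − T_surf) + β(S_deep − S_surf′) = 0.
S_surf′ = S_deep − (α/β)·ΔT = 34.05 − (2 × 10⁻⁴/8.1 × 10⁻⁴)·(-1.8) = 34.4944 psu.
Increase required: 34.4944 − 33.83 = 0.6644 psu.

0.66 psu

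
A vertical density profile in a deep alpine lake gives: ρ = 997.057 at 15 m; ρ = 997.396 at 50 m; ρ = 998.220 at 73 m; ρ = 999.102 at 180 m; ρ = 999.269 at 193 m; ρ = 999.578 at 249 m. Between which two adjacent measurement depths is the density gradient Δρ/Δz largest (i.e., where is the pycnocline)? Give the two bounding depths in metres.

Compute the density gradient over each adjacent pair:
  15–50 m: Δρ/Δz = 0.339/35 = 9.7 × 10⁻³ kg m⁻⁴
  50–73 m: Δρ/Δz = 0.824/23 = 0.036 kg m⁻⁴
  73–180 m: Δρ/Δz = 0.882/107 = 8.2 × 10⁻³ kg m⁻⁴
  180–193 m: Δρ/Δz = 0.167/13 = 0.013 kg m⁻⁴
  193–249 m: Δρ/Δz = 0.309/56 = 5.5 × 10⁻³ kg m⁻⁴
The largest gradient is in the 50–73 m interval — the pycnocline.

50–73 m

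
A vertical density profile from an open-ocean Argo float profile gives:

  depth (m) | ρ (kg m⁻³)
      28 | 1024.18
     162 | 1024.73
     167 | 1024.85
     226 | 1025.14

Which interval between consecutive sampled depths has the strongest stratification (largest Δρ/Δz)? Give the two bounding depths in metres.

162–167 m

Compute the density gradient over each adjacent pair:
  28–162 m: Δρ/Δz = 0.55/134 = 4.1 × 10⁻³ kg m⁻⁴
  162–167 m: Δρ/Δz = 0.12/5 = 0.024 kg m⁻⁴
  167–226 m: Δρ/Δz = 0.29/59 = 4.9 × 10⁻³ kg m⁻⁴
The largest gradient is in the 162–167 m interval — the pycnocline.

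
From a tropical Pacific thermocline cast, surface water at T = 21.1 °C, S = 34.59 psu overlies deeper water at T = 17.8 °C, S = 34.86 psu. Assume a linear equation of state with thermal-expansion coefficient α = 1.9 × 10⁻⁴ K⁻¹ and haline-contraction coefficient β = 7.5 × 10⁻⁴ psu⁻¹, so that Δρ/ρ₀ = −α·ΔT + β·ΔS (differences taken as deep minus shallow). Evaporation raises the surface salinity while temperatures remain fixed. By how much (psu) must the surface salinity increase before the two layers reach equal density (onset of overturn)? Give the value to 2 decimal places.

1.11 psu

Neutral buoyancy requires −α(T_deep − T_surf) + β(S_deep − S_surf′) = 0.
S_surf′ = S_deep − (α/β)·ΔT = 34.86 − (1.9 × 10⁻⁴/7.5 × 10⁻⁴)·(-3.3) = 35.6960 psu.
Increase required: 35.6960 − 34.59 = 1.1060 psu.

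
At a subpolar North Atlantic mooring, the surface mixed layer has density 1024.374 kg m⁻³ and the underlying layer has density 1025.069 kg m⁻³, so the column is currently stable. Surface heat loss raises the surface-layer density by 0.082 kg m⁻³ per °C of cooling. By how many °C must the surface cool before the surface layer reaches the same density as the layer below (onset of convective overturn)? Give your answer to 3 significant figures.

Density deficit of the surface layer: 1025.069 − 1024.374 = 0.695 kg m⁻³.
Required change = 0.695 / 0.082 = 8.48 °C.

8.48 °C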